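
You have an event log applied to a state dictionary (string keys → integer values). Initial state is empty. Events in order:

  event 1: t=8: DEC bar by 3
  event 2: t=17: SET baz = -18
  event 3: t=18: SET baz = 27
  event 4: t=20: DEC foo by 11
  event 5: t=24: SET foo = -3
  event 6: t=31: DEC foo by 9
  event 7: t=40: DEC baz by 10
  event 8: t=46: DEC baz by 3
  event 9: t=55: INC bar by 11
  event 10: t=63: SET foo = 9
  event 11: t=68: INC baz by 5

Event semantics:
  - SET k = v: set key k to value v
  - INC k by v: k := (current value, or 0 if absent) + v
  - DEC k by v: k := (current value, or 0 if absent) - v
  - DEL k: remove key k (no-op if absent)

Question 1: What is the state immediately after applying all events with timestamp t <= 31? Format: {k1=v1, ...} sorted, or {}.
Answer: {bar=-3, baz=27, foo=-12}

Derivation:
Apply events with t <= 31 (6 events):
  after event 1 (t=8: DEC bar by 3): {bar=-3}
  after event 2 (t=17: SET baz = -18): {bar=-3, baz=-18}
  after event 3 (t=18: SET baz = 27): {bar=-3, baz=27}
  after event 4 (t=20: DEC foo by 11): {bar=-3, baz=27, foo=-11}
  after event 5 (t=24: SET foo = -3): {bar=-3, baz=27, foo=-3}
  after event 6 (t=31: DEC foo by 9): {bar=-3, baz=27, foo=-12}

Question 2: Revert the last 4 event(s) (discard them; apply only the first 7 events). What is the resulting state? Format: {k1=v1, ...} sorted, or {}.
Answer: {bar=-3, baz=17, foo=-12}

Derivation:
Keep first 7 events (discard last 4):
  after event 1 (t=8: DEC bar by 3): {bar=-3}
  after event 2 (t=17: SET baz = -18): {bar=-3, baz=-18}
  after event 3 (t=18: SET baz = 27): {bar=-3, baz=27}
  after event 4 (t=20: DEC foo by 11): {bar=-3, baz=27, foo=-11}
  after event 5 (t=24: SET foo = -3): {bar=-3, baz=27, foo=-3}
  after event 6 (t=31: DEC foo by 9): {bar=-3, baz=27, foo=-12}
  after event 7 (t=40: DEC baz by 10): {bar=-3, baz=17, foo=-12}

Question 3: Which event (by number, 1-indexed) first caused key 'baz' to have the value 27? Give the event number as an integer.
Answer: 3

Derivation:
Looking for first event where baz becomes 27:
  event 2: baz = -18
  event 3: baz -18 -> 27  <-- first match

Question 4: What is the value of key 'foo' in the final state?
Track key 'foo' through all 11 events:
  event 1 (t=8: DEC bar by 3): foo unchanged
  event 2 (t=17: SET baz = -18): foo unchanged
  event 3 (t=18: SET baz = 27): foo unchanged
  event 4 (t=20: DEC foo by 11): foo (absent) -> -11
  event 5 (t=24: SET foo = -3): foo -11 -> -3
  event 6 (t=31: DEC foo by 9): foo -3 -> -12
  event 7 (t=40: DEC baz by 10): foo unchanged
  event 8 (t=46: DEC baz by 3): foo unchanged
  event 9 (t=55: INC bar by 11): foo unchanged
  event 10 (t=63: SET foo = 9): foo -12 -> 9
  event 11 (t=68: INC baz by 5): foo unchanged
Final: foo = 9

Answer: 9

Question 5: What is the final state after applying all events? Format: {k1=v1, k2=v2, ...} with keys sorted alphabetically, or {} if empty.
Answer: {bar=8, baz=19, foo=9}

Derivation:
  after event 1 (t=8: DEC bar by 3): {bar=-3}
  after event 2 (t=17: SET baz = -18): {bar=-3, baz=-18}
  after event 3 (t=18: SET baz = 27): {bar=-3, baz=27}
  after event 4 (t=20: DEC foo by 11): {bar=-3, baz=27, foo=-11}
  after event 5 (t=24: SET foo = -3): {bar=-3, baz=27, foo=-3}
  after event 6 (t=31: DEC foo by 9): {bar=-3, baz=27, foo=-12}
  after event 7 (t=40: DEC baz by 10): {bar=-3, baz=17, foo=-12}
  after event 8 (t=46: DEC baz by 3): {bar=-3, baz=14, foo=-12}
  after event 9 (t=55: INC bar by 11): {bar=8, baz=14, foo=-12}
  after event 10 (t=63: SET foo = 9): {bar=8, baz=14, foo=9}
  after event 11 (t=68: INC baz by 5): {bar=8, baz=19, foo=9}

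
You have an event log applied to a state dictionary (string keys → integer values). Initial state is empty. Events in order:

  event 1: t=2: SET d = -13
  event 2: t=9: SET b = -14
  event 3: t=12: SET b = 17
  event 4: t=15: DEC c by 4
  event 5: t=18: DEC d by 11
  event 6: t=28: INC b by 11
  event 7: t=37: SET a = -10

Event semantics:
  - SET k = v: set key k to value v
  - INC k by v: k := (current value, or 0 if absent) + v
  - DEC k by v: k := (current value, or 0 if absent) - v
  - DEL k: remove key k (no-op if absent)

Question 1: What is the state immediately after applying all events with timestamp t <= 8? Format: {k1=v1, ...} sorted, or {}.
Apply events with t <= 8 (1 events):
  after event 1 (t=2: SET d = -13): {d=-13}

Answer: {d=-13}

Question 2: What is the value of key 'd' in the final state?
Track key 'd' through all 7 events:
  event 1 (t=2: SET d = -13): d (absent) -> -13
  event 2 (t=9: SET b = -14): d unchanged
  event 3 (t=12: SET b = 17): d unchanged
  event 4 (t=15: DEC c by 4): d unchanged
  event 5 (t=18: DEC d by 11): d -13 -> -24
  event 6 (t=28: INC b by 11): d unchanged
  event 7 (t=37: SET a = -10): d unchanged
Final: d = -24

Answer: -24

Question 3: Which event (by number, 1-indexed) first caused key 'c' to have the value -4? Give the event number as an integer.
Looking for first event where c becomes -4:
  event 4: c (absent) -> -4  <-- first match

Answer: 4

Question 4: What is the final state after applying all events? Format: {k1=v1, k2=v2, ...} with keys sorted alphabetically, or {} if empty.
Answer: {a=-10, b=28, c=-4, d=-24}

Derivation:
  after event 1 (t=2: SET d = -13): {d=-13}
  after event 2 (t=9: SET b = -14): {b=-14, d=-13}
  after event 3 (t=12: SET b = 17): {b=17, d=-13}
  after event 4 (t=15: DEC c by 4): {b=17, c=-4, d=-13}
  after event 5 (t=18: DEC d by 11): {b=17, c=-4, d=-24}
  after event 6 (t=28: INC b by 11): {b=28, c=-4, d=-24}
  after event 7 (t=37: SET a = -10): {a=-10, b=28, c=-4, d=-24}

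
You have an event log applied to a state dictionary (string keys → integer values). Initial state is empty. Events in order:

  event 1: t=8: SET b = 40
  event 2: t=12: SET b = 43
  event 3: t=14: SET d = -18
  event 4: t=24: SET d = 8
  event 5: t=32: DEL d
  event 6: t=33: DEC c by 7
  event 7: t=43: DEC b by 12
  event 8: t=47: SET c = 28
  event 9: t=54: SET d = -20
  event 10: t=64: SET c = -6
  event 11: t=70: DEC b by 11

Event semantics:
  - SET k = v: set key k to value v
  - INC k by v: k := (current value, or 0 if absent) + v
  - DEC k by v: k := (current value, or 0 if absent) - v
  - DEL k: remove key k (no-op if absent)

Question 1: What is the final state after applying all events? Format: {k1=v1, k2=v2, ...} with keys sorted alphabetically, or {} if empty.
Answer: {b=20, c=-6, d=-20}

Derivation:
  after event 1 (t=8: SET b = 40): {b=40}
  after event 2 (t=12: SET b = 43): {b=43}
  after event 3 (t=14: SET d = -18): {b=43, d=-18}
  after event 4 (t=24: SET d = 8): {b=43, d=8}
  after event 5 (t=32: DEL d): {b=43}
  after event 6 (t=33: DEC c by 7): {b=43, c=-7}
  after event 7 (t=43: DEC b by 12): {b=31, c=-7}
  after event 8 (t=47: SET c = 28): {b=31, c=28}
  after event 9 (t=54: SET d = -20): {b=31, c=28, d=-20}
  after event 10 (t=64: SET c = -6): {b=31, c=-6, d=-20}
  after event 11 (t=70: DEC b by 11): {b=20, c=-6, d=-20}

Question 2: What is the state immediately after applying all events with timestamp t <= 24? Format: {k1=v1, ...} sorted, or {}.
Apply events with t <= 24 (4 events):
  after event 1 (t=8: SET b = 40): {b=40}
  after event 2 (t=12: SET b = 43): {b=43}
  after event 3 (t=14: SET d = -18): {b=43, d=-18}
  after event 4 (t=24: SET d = 8): {b=43, d=8}

Answer: {b=43, d=8}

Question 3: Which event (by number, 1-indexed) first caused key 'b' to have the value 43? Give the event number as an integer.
Answer: 2

Derivation:
Looking for first event where b becomes 43:
  event 1: b = 40
  event 2: b 40 -> 43  <-- first match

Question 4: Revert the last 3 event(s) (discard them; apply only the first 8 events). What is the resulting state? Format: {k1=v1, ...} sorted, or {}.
Answer: {b=31, c=28}

Derivation:
Keep first 8 events (discard last 3):
  after event 1 (t=8: SET b = 40): {b=40}
  after event 2 (t=12: SET b = 43): {b=43}
  after event 3 (t=14: SET d = -18): {b=43, d=-18}
  after event 4 (t=24: SET d = 8): {b=43, d=8}
  after event 5 (t=32: DEL d): {b=43}
  after event 6 (t=33: DEC c by 7): {b=43, c=-7}
  after event 7 (t=43: DEC b by 12): {b=31, c=-7}
  after event 8 (t=47: SET c = 28): {b=31, c=28}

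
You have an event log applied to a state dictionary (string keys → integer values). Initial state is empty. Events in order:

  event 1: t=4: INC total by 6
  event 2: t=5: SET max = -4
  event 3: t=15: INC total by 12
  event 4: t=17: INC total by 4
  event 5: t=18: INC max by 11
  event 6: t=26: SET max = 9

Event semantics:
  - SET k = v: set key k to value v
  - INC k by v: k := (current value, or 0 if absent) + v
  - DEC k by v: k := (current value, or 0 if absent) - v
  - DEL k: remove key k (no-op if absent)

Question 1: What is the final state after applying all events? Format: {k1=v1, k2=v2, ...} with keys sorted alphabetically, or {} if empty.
Answer: {max=9, total=22}

Derivation:
  after event 1 (t=4: INC total by 6): {total=6}
  after event 2 (t=5: SET max = -4): {max=-4, total=6}
  after event 3 (t=15: INC total by 12): {max=-4, total=18}
  after event 4 (t=17: INC total by 4): {max=-4, total=22}
  after event 5 (t=18: INC max by 11): {max=7, total=22}
  after event 6 (t=26: SET max = 9): {max=9, total=22}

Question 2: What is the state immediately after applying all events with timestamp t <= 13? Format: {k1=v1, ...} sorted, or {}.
Answer: {max=-4, total=6}

Derivation:
Apply events with t <= 13 (2 events):
  after event 1 (t=4: INC total by 6): {total=6}
  after event 2 (t=5: SET max = -4): {max=-4, total=6}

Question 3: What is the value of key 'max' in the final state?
Track key 'max' through all 6 events:
  event 1 (t=4: INC total by 6): max unchanged
  event 2 (t=5: SET max = -4): max (absent) -> -4
  event 3 (t=15: INC total by 12): max unchanged
  event 4 (t=17: INC total by 4): max unchanged
  event 5 (t=18: INC max by 11): max -4 -> 7
  event 6 (t=26: SET max = 9): max 7 -> 9
Final: max = 9

Answer: 9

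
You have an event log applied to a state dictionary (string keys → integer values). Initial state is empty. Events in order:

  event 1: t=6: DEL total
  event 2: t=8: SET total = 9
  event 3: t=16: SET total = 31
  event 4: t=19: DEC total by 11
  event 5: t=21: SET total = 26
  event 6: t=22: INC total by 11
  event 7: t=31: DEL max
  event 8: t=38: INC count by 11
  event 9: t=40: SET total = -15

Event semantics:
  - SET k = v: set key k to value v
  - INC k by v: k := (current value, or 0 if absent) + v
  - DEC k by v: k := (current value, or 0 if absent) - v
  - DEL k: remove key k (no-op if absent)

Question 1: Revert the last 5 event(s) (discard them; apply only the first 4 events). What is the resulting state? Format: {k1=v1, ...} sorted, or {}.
Keep first 4 events (discard last 5):
  after event 1 (t=6: DEL total): {}
  after event 2 (t=8: SET total = 9): {total=9}
  after event 3 (t=16: SET total = 31): {total=31}
  after event 4 (t=19: DEC total by 11): {total=20}

Answer: {total=20}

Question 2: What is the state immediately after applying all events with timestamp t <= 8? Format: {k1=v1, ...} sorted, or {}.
Apply events with t <= 8 (2 events):
  after event 1 (t=6: DEL total): {}
  after event 2 (t=8: SET total = 9): {total=9}

Answer: {total=9}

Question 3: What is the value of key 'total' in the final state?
Answer: -15

Derivation:
Track key 'total' through all 9 events:
  event 1 (t=6: DEL total): total (absent) -> (absent)
  event 2 (t=8: SET total = 9): total (absent) -> 9
  event 3 (t=16: SET total = 31): total 9 -> 31
  event 4 (t=19: DEC total by 11): total 31 -> 20
  event 5 (t=21: SET total = 26): total 20 -> 26
  event 6 (t=22: INC total by 11): total 26 -> 37
  event 7 (t=31: DEL max): total unchanged
  event 8 (t=38: INC count by 11): total unchanged
  event 9 (t=40: SET total = -15): total 37 -> -15
Final: total = -15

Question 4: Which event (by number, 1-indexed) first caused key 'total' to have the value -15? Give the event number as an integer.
Answer: 9

Derivation:
Looking for first event where total becomes -15:
  event 2: total = 9
  event 3: total = 31
  event 4: total = 20
  event 5: total = 26
  event 6: total = 37
  event 7: total = 37
  event 8: total = 37
  event 9: total 37 -> -15  <-- first match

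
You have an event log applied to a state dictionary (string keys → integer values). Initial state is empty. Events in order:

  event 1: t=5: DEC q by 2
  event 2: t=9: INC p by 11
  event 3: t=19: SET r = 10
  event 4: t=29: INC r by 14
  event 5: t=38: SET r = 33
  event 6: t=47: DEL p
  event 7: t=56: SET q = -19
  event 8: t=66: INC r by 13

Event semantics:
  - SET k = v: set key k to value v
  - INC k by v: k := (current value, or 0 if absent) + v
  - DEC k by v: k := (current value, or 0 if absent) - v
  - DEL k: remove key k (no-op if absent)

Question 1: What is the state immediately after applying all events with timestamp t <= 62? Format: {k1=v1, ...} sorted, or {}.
Answer: {q=-19, r=33}

Derivation:
Apply events with t <= 62 (7 events):
  after event 1 (t=5: DEC q by 2): {q=-2}
  after event 2 (t=9: INC p by 11): {p=11, q=-2}
  after event 3 (t=19: SET r = 10): {p=11, q=-2, r=10}
  after event 4 (t=29: INC r by 14): {p=11, q=-2, r=24}
  after event 5 (t=38: SET r = 33): {p=11, q=-2, r=33}
  after event 6 (t=47: DEL p): {q=-2, r=33}
  after event 7 (t=56: SET q = -19): {q=-19, r=33}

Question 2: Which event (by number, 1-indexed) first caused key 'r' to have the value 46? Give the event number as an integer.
Answer: 8

Derivation:
Looking for first event where r becomes 46:
  event 3: r = 10
  event 4: r = 24
  event 5: r = 33
  event 6: r = 33
  event 7: r = 33
  event 8: r 33 -> 46  <-- first match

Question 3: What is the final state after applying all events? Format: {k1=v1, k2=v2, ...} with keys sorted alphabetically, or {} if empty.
Answer: {q=-19, r=46}

Derivation:
  after event 1 (t=5: DEC q by 2): {q=-2}
  after event 2 (t=9: INC p by 11): {p=11, q=-2}
  after event 3 (t=19: SET r = 10): {p=11, q=-2, r=10}
  after event 4 (t=29: INC r by 14): {p=11, q=-2, r=24}
  after event 5 (t=38: SET r = 33): {p=11, q=-2, r=33}
  after event 6 (t=47: DEL p): {q=-2, r=33}
  after event 7 (t=56: SET q = -19): {q=-19, r=33}
  after event 8 (t=66: INC r by 13): {q=-19, r=46}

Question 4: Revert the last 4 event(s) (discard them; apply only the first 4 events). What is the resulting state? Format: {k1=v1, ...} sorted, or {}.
Answer: {p=11, q=-2, r=24}

Derivation:
Keep first 4 events (discard last 4):
  after event 1 (t=5: DEC q by 2): {q=-2}
  after event 2 (t=9: INC p by 11): {p=11, q=-2}
  after event 3 (t=19: SET r = 10): {p=11, q=-2, r=10}
  after event 4 (t=29: INC r by 14): {p=11, q=-2, r=24}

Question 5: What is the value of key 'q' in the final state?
Answer: -19

Derivation:
Track key 'q' through all 8 events:
  event 1 (t=5: DEC q by 2): q (absent) -> -2
  event 2 (t=9: INC p by 11): q unchanged
  event 3 (t=19: SET r = 10): q unchanged
  event 4 (t=29: INC r by 14): q unchanged
  event 5 (t=38: SET r = 33): q unchanged
  event 6 (t=47: DEL p): q unchanged
  event 7 (t=56: SET q = -19): q -2 -> -19
  event 8 (t=66: INC r by 13): q unchanged
Final: q = -19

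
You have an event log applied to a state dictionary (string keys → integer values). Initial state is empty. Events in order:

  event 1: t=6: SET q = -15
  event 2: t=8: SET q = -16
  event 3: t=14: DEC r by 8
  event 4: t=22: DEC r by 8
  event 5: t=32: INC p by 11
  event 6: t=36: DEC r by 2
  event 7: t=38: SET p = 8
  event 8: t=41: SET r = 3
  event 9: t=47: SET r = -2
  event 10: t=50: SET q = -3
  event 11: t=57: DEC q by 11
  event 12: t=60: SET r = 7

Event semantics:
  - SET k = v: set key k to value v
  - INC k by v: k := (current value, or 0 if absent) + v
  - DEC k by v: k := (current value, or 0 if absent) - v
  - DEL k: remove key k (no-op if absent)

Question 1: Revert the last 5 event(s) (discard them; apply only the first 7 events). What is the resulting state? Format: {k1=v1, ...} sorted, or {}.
Answer: {p=8, q=-16, r=-18}

Derivation:
Keep first 7 events (discard last 5):
  after event 1 (t=6: SET q = -15): {q=-15}
  after event 2 (t=8: SET q = -16): {q=-16}
  after event 3 (t=14: DEC r by 8): {q=-16, r=-8}
  after event 4 (t=22: DEC r by 8): {q=-16, r=-16}
  after event 5 (t=32: INC p by 11): {p=11, q=-16, r=-16}
  after event 6 (t=36: DEC r by 2): {p=11, q=-16, r=-18}
  after event 7 (t=38: SET p = 8): {p=8, q=-16, r=-18}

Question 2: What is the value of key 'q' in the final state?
Track key 'q' through all 12 events:
  event 1 (t=6: SET q = -15): q (absent) -> -15
  event 2 (t=8: SET q = -16): q -15 -> -16
  event 3 (t=14: DEC r by 8): q unchanged
  event 4 (t=22: DEC r by 8): q unchanged
  event 5 (t=32: INC p by 11): q unchanged
  event 6 (t=36: DEC r by 2): q unchanged
  event 7 (t=38: SET p = 8): q unchanged
  event 8 (t=41: SET r = 3): q unchanged
  event 9 (t=47: SET r = -2): q unchanged
  event 10 (t=50: SET q = -3): q -16 -> -3
  event 11 (t=57: DEC q by 11): q -3 -> -14
  event 12 (t=60: SET r = 7): q unchanged
Final: q = -14

Answer: -14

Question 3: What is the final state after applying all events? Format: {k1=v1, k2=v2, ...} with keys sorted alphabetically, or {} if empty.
Answer: {p=8, q=-14, r=7}

Derivation:
  after event 1 (t=6: SET q = -15): {q=-15}
  after event 2 (t=8: SET q = -16): {q=-16}
  after event 3 (t=14: DEC r by 8): {q=-16, r=-8}
  after event 4 (t=22: DEC r by 8): {q=-16, r=-16}
  after event 5 (t=32: INC p by 11): {p=11, q=-16, r=-16}
  after event 6 (t=36: DEC r by 2): {p=11, q=-16, r=-18}
  after event 7 (t=38: SET p = 8): {p=8, q=-16, r=-18}
  after event 8 (t=41: SET r = 3): {p=8, q=-16, r=3}
  after event 9 (t=47: SET r = -2): {p=8, q=-16, r=-2}
  after event 10 (t=50: SET q = -3): {p=8, q=-3, r=-2}
  after event 11 (t=57: DEC q by 11): {p=8, q=-14, r=-2}
  after event 12 (t=60: SET r = 7): {p=8, q=-14, r=7}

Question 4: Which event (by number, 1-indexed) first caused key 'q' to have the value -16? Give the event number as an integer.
Looking for first event where q becomes -16:
  event 1: q = -15
  event 2: q -15 -> -16  <-- first match

Answer: 2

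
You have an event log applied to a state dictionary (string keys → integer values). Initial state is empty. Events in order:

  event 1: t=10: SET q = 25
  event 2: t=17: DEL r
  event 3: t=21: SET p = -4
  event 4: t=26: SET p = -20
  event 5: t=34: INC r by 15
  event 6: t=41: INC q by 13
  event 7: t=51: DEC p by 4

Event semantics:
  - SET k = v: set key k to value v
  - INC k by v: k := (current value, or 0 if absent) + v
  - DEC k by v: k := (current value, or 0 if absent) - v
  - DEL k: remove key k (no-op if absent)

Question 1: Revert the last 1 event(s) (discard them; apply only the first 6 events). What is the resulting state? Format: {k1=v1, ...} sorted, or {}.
Answer: {p=-20, q=38, r=15}

Derivation:
Keep first 6 events (discard last 1):
  after event 1 (t=10: SET q = 25): {q=25}
  after event 2 (t=17: DEL r): {q=25}
  after event 3 (t=21: SET p = -4): {p=-4, q=25}
  after event 4 (t=26: SET p = -20): {p=-20, q=25}
  after event 5 (t=34: INC r by 15): {p=-20, q=25, r=15}
  after event 6 (t=41: INC q by 13): {p=-20, q=38, r=15}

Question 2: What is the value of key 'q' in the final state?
Track key 'q' through all 7 events:
  event 1 (t=10: SET q = 25): q (absent) -> 25
  event 2 (t=17: DEL r): q unchanged
  event 3 (t=21: SET p = -4): q unchanged
  event 4 (t=26: SET p = -20): q unchanged
  event 5 (t=34: INC r by 15): q unchanged
  event 6 (t=41: INC q by 13): q 25 -> 38
  event 7 (t=51: DEC p by 4): q unchanged
Final: q = 38

Answer: 38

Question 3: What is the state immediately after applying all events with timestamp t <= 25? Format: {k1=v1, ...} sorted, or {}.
Apply events with t <= 25 (3 events):
  after event 1 (t=10: SET q = 25): {q=25}
  after event 2 (t=17: DEL r): {q=25}
  after event 3 (t=21: SET p = -4): {p=-4, q=25}

Answer: {p=-4, q=25}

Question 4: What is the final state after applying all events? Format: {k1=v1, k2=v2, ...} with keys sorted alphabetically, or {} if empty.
  after event 1 (t=10: SET q = 25): {q=25}
  after event 2 (t=17: DEL r): {q=25}
  after event 3 (t=21: SET p = -4): {p=-4, q=25}
  after event 4 (t=26: SET p = -20): {p=-20, q=25}
  after event 5 (t=34: INC r by 15): {p=-20, q=25, r=15}
  after event 6 (t=41: INC q by 13): {p=-20, q=38, r=15}
  after event 7 (t=51: DEC p by 4): {p=-24, q=38, r=15}

Answer: {p=-24, q=38, r=15}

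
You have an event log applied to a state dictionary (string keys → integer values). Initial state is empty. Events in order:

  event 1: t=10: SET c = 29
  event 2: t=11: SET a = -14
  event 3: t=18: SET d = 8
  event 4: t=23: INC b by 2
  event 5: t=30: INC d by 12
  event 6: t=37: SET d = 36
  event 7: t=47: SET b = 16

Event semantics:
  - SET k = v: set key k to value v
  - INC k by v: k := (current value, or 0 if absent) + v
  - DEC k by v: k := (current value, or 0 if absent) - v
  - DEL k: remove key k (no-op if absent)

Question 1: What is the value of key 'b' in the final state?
Answer: 16

Derivation:
Track key 'b' through all 7 events:
  event 1 (t=10: SET c = 29): b unchanged
  event 2 (t=11: SET a = -14): b unchanged
  event 3 (t=18: SET d = 8): b unchanged
  event 4 (t=23: INC b by 2): b (absent) -> 2
  event 5 (t=30: INC d by 12): b unchanged
  event 6 (t=37: SET d = 36): b unchanged
  event 7 (t=47: SET b = 16): b 2 -> 16
Final: b = 16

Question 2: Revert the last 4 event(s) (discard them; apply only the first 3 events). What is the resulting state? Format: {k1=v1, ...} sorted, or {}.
Keep first 3 events (discard last 4):
  after event 1 (t=10: SET c = 29): {c=29}
  after event 2 (t=11: SET a = -14): {a=-14, c=29}
  after event 3 (t=18: SET d = 8): {a=-14, c=29, d=8}

Answer: {a=-14, c=29, d=8}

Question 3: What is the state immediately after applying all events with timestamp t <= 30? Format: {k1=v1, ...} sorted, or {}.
Apply events with t <= 30 (5 events):
  after event 1 (t=10: SET c = 29): {c=29}
  after event 2 (t=11: SET a = -14): {a=-14, c=29}
  after event 3 (t=18: SET d = 8): {a=-14, c=29, d=8}
  after event 4 (t=23: INC b by 2): {a=-14, b=2, c=29, d=8}
  after event 5 (t=30: INC d by 12): {a=-14, b=2, c=29, d=20}

Answer: {a=-14, b=2, c=29, d=20}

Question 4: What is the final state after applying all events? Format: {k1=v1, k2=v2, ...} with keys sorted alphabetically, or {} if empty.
  after event 1 (t=10: SET c = 29): {c=29}
  after event 2 (t=11: SET a = -14): {a=-14, c=29}
  after event 3 (t=18: SET d = 8): {a=-14, c=29, d=8}
  after event 4 (t=23: INC b by 2): {a=-14, b=2, c=29, d=8}
  after event 5 (t=30: INC d by 12): {a=-14, b=2, c=29, d=20}
  after event 6 (t=37: SET d = 36): {a=-14, b=2, c=29, d=36}
  after event 7 (t=47: SET b = 16): {a=-14, b=16, c=29, d=36}

Answer: {a=-14, b=16, c=29, d=36}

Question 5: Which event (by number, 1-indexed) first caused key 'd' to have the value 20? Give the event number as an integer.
Answer: 5

Derivation:
Looking for first event where d becomes 20:
  event 3: d = 8
  event 4: d = 8
  event 5: d 8 -> 20  <-- first match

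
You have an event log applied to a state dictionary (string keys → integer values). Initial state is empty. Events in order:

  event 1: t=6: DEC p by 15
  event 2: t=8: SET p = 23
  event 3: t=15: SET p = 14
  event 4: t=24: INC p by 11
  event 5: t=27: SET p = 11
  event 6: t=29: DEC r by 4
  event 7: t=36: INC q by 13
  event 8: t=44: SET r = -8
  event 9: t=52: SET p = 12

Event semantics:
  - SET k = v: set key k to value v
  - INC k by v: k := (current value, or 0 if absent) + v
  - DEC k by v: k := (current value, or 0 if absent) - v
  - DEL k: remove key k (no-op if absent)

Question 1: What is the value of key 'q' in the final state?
Answer: 13

Derivation:
Track key 'q' through all 9 events:
  event 1 (t=6: DEC p by 15): q unchanged
  event 2 (t=8: SET p = 23): q unchanged
  event 3 (t=15: SET p = 14): q unchanged
  event 4 (t=24: INC p by 11): q unchanged
  event 5 (t=27: SET p = 11): q unchanged
  event 6 (t=29: DEC r by 4): q unchanged
  event 7 (t=36: INC q by 13): q (absent) -> 13
  event 8 (t=44: SET r = -8): q unchanged
  event 9 (t=52: SET p = 12): q unchanged
Final: q = 13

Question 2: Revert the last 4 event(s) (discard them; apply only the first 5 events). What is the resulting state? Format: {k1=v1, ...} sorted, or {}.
Answer: {p=11}

Derivation:
Keep first 5 events (discard last 4):
  after event 1 (t=6: DEC p by 15): {p=-15}
  after event 2 (t=8: SET p = 23): {p=23}
  after event 3 (t=15: SET p = 14): {p=14}
  after event 4 (t=24: INC p by 11): {p=25}
  after event 5 (t=27: SET p = 11): {p=11}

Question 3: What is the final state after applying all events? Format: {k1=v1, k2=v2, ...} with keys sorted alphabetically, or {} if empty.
Answer: {p=12, q=13, r=-8}

Derivation:
  after event 1 (t=6: DEC p by 15): {p=-15}
  after event 2 (t=8: SET p = 23): {p=23}
  after event 3 (t=15: SET p = 14): {p=14}
  after event 4 (t=24: INC p by 11): {p=25}
  after event 5 (t=27: SET p = 11): {p=11}
  after event 6 (t=29: DEC r by 4): {p=11, r=-4}
  after event 7 (t=36: INC q by 13): {p=11, q=13, r=-4}
  after event 8 (t=44: SET r = -8): {p=11, q=13, r=-8}
  after event 9 (t=52: SET p = 12): {p=12, q=13, r=-8}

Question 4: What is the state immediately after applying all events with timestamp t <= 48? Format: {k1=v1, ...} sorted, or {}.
Answer: {p=11, q=13, r=-8}

Derivation:
Apply events with t <= 48 (8 events):
  after event 1 (t=6: DEC p by 15): {p=-15}
  after event 2 (t=8: SET p = 23): {p=23}
  after event 3 (t=15: SET p = 14): {p=14}
  after event 4 (t=24: INC p by 11): {p=25}
  after event 5 (t=27: SET p = 11): {p=11}
  after event 6 (t=29: DEC r by 4): {p=11, r=-4}
  after event 7 (t=36: INC q by 13): {p=11, q=13, r=-4}
  after event 8 (t=44: SET r = -8): {p=11, q=13, r=-8}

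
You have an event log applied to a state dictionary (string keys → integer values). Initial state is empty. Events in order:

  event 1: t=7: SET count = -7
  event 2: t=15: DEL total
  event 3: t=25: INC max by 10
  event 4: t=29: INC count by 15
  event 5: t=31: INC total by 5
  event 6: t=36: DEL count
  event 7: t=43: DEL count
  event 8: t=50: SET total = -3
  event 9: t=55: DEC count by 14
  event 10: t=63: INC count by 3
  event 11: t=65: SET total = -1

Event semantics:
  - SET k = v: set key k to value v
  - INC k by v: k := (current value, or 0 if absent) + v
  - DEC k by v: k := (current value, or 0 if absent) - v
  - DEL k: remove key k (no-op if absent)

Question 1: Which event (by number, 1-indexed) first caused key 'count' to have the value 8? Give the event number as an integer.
Looking for first event where count becomes 8:
  event 1: count = -7
  event 2: count = -7
  event 3: count = -7
  event 4: count -7 -> 8  <-- first match

Answer: 4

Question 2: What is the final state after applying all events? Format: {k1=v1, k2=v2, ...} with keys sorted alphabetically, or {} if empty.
  after event 1 (t=7: SET count = -7): {count=-7}
  after event 2 (t=15: DEL total): {count=-7}
  after event 3 (t=25: INC max by 10): {count=-7, max=10}
  after event 4 (t=29: INC count by 15): {count=8, max=10}
  after event 5 (t=31: INC total by 5): {count=8, max=10, total=5}
  after event 6 (t=36: DEL count): {max=10, total=5}
  after event 7 (t=43: DEL count): {max=10, total=5}
  after event 8 (t=50: SET total = -3): {max=10, total=-3}
  after event 9 (t=55: DEC count by 14): {count=-14, max=10, total=-3}
  after event 10 (t=63: INC count by 3): {count=-11, max=10, total=-3}
  after event 11 (t=65: SET total = -1): {count=-11, max=10, total=-1}

Answer: {count=-11, max=10, total=-1}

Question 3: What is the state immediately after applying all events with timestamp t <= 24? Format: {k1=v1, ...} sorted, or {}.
Apply events with t <= 24 (2 events):
  after event 1 (t=7: SET count = -7): {count=-7}
  after event 2 (t=15: DEL total): {count=-7}

Answer: {count=-7}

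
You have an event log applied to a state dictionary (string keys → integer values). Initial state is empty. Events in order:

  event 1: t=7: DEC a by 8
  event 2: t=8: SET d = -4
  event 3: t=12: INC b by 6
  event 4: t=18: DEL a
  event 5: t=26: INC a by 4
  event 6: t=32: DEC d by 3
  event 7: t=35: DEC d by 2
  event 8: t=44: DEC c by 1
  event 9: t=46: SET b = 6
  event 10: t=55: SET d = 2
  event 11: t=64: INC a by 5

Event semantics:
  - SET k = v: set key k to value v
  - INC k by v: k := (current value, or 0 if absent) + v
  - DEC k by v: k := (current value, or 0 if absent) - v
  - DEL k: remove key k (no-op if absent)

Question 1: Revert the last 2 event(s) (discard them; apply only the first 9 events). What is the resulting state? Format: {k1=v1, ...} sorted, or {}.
Keep first 9 events (discard last 2):
  after event 1 (t=7: DEC a by 8): {a=-8}
  after event 2 (t=8: SET d = -4): {a=-8, d=-4}
  after event 3 (t=12: INC b by 6): {a=-8, b=6, d=-4}
  after event 4 (t=18: DEL a): {b=6, d=-4}
  after event 5 (t=26: INC a by 4): {a=4, b=6, d=-4}
  after event 6 (t=32: DEC d by 3): {a=4, b=6, d=-7}
  after event 7 (t=35: DEC d by 2): {a=4, b=6, d=-9}
  after event 8 (t=44: DEC c by 1): {a=4, b=6, c=-1, d=-9}
  after event 9 (t=46: SET b = 6): {a=4, b=6, c=-1, d=-9}

Answer: {a=4, b=6, c=-1, d=-9}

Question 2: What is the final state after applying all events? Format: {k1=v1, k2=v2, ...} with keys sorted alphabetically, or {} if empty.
Answer: {a=9, b=6, c=-1, d=2}

Derivation:
  after event 1 (t=7: DEC a by 8): {a=-8}
  after event 2 (t=8: SET d = -4): {a=-8, d=-4}
  after event 3 (t=12: INC b by 6): {a=-8, b=6, d=-4}
  after event 4 (t=18: DEL a): {b=6, d=-4}
  after event 5 (t=26: INC a by 4): {a=4, b=6, d=-4}
  after event 6 (t=32: DEC d by 3): {a=4, b=6, d=-7}
  after event 7 (t=35: DEC d by 2): {a=4, b=6, d=-9}
  after event 8 (t=44: DEC c by 1): {a=4, b=6, c=-1, d=-9}
  after event 9 (t=46: SET b = 6): {a=4, b=6, c=-1, d=-9}
  after event 10 (t=55: SET d = 2): {a=4, b=6, c=-1, d=2}
  after event 11 (t=64: INC a by 5): {a=9, b=6, c=-1, d=2}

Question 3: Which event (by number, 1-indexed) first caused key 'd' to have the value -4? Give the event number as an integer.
Looking for first event where d becomes -4:
  event 2: d (absent) -> -4  <-- first match

Answer: 2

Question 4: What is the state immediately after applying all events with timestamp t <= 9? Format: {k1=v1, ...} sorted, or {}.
Apply events with t <= 9 (2 events):
  after event 1 (t=7: DEC a by 8): {a=-8}
  after event 2 (t=8: SET d = -4): {a=-8, d=-4}

Answer: {a=-8, d=-4}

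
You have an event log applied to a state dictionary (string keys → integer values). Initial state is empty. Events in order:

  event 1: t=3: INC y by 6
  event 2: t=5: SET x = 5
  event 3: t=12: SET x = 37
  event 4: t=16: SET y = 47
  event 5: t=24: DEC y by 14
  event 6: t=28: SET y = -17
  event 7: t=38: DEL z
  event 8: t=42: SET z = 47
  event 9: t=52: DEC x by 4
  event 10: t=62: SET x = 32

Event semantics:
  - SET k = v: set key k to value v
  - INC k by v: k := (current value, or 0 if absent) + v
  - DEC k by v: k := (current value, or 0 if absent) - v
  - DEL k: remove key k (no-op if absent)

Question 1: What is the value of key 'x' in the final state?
Track key 'x' through all 10 events:
  event 1 (t=3: INC y by 6): x unchanged
  event 2 (t=5: SET x = 5): x (absent) -> 5
  event 3 (t=12: SET x = 37): x 5 -> 37
  event 4 (t=16: SET y = 47): x unchanged
  event 5 (t=24: DEC y by 14): x unchanged
  event 6 (t=28: SET y = -17): x unchanged
  event 7 (t=38: DEL z): x unchanged
  event 8 (t=42: SET z = 47): x unchanged
  event 9 (t=52: DEC x by 4): x 37 -> 33
  event 10 (t=62: SET x = 32): x 33 -> 32
Final: x = 32

Answer: 32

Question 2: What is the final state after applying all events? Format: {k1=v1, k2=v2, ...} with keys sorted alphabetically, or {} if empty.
  after event 1 (t=3: INC y by 6): {y=6}
  after event 2 (t=5: SET x = 5): {x=5, y=6}
  after event 3 (t=12: SET x = 37): {x=37, y=6}
  after event 4 (t=16: SET y = 47): {x=37, y=47}
  after event 5 (t=24: DEC y by 14): {x=37, y=33}
  after event 6 (t=28: SET y = -17): {x=37, y=-17}
  after event 7 (t=38: DEL z): {x=37, y=-17}
  after event 8 (t=42: SET z = 47): {x=37, y=-17, z=47}
  after event 9 (t=52: DEC x by 4): {x=33, y=-17, z=47}
  after event 10 (t=62: SET x = 32): {x=32, y=-17, z=47}

Answer: {x=32, y=-17, z=47}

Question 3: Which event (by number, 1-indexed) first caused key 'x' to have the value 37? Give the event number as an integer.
Answer: 3

Derivation:
Looking for first event where x becomes 37:
  event 2: x = 5
  event 3: x 5 -> 37  <-- first match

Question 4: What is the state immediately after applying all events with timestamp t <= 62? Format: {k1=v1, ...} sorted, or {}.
Apply events with t <= 62 (10 events):
  after event 1 (t=3: INC y by 6): {y=6}
  after event 2 (t=5: SET x = 5): {x=5, y=6}
  after event 3 (t=12: SET x = 37): {x=37, y=6}
  after event 4 (t=16: SET y = 47): {x=37, y=47}
  after event 5 (t=24: DEC y by 14): {x=37, y=33}
  after event 6 (t=28: SET y = -17): {x=37, y=-17}
  after event 7 (t=38: DEL z): {x=37, y=-17}
  after event 8 (t=42: SET z = 47): {x=37, y=-17, z=47}
  after event 9 (t=52: DEC x by 4): {x=33, y=-17, z=47}
  after event 10 (t=62: SET x = 32): {x=32, y=-17, z=47}

Answer: {x=32, y=-17, z=47}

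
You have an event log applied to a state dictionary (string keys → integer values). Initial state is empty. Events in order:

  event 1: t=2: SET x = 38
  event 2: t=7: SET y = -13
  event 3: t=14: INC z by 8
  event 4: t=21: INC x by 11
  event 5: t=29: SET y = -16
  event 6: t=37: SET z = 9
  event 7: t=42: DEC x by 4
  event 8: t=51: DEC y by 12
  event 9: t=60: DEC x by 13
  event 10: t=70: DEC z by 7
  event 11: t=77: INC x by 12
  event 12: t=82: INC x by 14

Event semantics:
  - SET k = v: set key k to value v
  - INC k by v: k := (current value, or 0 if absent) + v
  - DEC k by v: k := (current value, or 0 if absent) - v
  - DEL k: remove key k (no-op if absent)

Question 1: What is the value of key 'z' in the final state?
Track key 'z' through all 12 events:
  event 1 (t=2: SET x = 38): z unchanged
  event 2 (t=7: SET y = -13): z unchanged
  event 3 (t=14: INC z by 8): z (absent) -> 8
  event 4 (t=21: INC x by 11): z unchanged
  event 5 (t=29: SET y = -16): z unchanged
  event 6 (t=37: SET z = 9): z 8 -> 9
  event 7 (t=42: DEC x by 4): z unchanged
  event 8 (t=51: DEC y by 12): z unchanged
  event 9 (t=60: DEC x by 13): z unchanged
  event 10 (t=70: DEC z by 7): z 9 -> 2
  event 11 (t=77: INC x by 12): z unchanged
  event 12 (t=82: INC x by 14): z unchanged
Final: z = 2

Answer: 2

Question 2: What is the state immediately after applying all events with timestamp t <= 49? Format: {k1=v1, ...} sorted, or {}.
Apply events with t <= 49 (7 events):
  after event 1 (t=2: SET x = 38): {x=38}
  after event 2 (t=7: SET y = -13): {x=38, y=-13}
  after event 3 (t=14: INC z by 8): {x=38, y=-13, z=8}
  after event 4 (t=21: INC x by 11): {x=49, y=-13, z=8}
  after event 5 (t=29: SET y = -16): {x=49, y=-16, z=8}
  after event 6 (t=37: SET z = 9): {x=49, y=-16, z=9}
  after event 7 (t=42: DEC x by 4): {x=45, y=-16, z=9}

Answer: {x=45, y=-16, z=9}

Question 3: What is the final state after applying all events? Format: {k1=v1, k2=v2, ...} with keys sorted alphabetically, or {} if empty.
  after event 1 (t=2: SET x = 38): {x=38}
  after event 2 (t=7: SET y = -13): {x=38, y=-13}
  after event 3 (t=14: INC z by 8): {x=38, y=-13, z=8}
  after event 4 (t=21: INC x by 11): {x=49, y=-13, z=8}
  after event 5 (t=29: SET y = -16): {x=49, y=-16, z=8}
  after event 6 (t=37: SET z = 9): {x=49, y=-16, z=9}
  after event 7 (t=42: DEC x by 4): {x=45, y=-16, z=9}
  after event 8 (t=51: DEC y by 12): {x=45, y=-28, z=9}
  after event 9 (t=60: DEC x by 13): {x=32, y=-28, z=9}
  after event 10 (t=70: DEC z by 7): {x=32, y=-28, z=2}
  after event 11 (t=77: INC x by 12): {x=44, y=-28, z=2}
  after event 12 (t=82: INC x by 14): {x=58, y=-28, z=2}

Answer: {x=58, y=-28, z=2}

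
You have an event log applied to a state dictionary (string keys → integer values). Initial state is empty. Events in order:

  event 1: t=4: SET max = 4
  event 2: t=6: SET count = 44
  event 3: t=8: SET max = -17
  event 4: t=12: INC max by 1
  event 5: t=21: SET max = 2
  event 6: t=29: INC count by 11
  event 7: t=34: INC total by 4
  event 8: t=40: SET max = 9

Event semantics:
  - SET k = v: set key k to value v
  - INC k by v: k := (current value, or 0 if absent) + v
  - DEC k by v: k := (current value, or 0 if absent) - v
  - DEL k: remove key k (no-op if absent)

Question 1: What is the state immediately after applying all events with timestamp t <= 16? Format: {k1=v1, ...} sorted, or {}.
Answer: {count=44, max=-16}

Derivation:
Apply events with t <= 16 (4 events):
  after event 1 (t=4: SET max = 4): {max=4}
  after event 2 (t=6: SET count = 44): {count=44, max=4}
  after event 3 (t=8: SET max = -17): {count=44, max=-17}
  after event 4 (t=12: INC max by 1): {count=44, max=-16}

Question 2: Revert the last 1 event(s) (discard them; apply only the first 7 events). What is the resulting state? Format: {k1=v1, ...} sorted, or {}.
Keep first 7 events (discard last 1):
  after event 1 (t=4: SET max = 4): {max=4}
  after event 2 (t=6: SET count = 44): {count=44, max=4}
  after event 3 (t=8: SET max = -17): {count=44, max=-17}
  after event 4 (t=12: INC max by 1): {count=44, max=-16}
  after event 5 (t=21: SET max = 2): {count=44, max=2}
  after event 6 (t=29: INC count by 11): {count=55, max=2}
  after event 7 (t=34: INC total by 4): {count=55, max=2, total=4}

Answer: {count=55, max=2, total=4}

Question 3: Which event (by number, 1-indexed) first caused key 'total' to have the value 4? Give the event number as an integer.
Answer: 7

Derivation:
Looking for first event where total becomes 4:
  event 7: total (absent) -> 4  <-- first match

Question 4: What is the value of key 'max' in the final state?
Track key 'max' through all 8 events:
  event 1 (t=4: SET max = 4): max (absent) -> 4
  event 2 (t=6: SET count = 44): max unchanged
  event 3 (t=8: SET max = -17): max 4 -> -17
  event 4 (t=12: INC max by 1): max -17 -> -16
  event 5 (t=21: SET max = 2): max -16 -> 2
  event 6 (t=29: INC count by 11): max unchanged
  event 7 (t=34: INC total by 4): max unchanged
  event 8 (t=40: SET max = 9): max 2 -> 9
Final: max = 9

Answer: 9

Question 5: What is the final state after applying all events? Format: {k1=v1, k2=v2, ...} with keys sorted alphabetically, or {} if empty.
  after event 1 (t=4: SET max = 4): {max=4}
  after event 2 (t=6: SET count = 44): {count=44, max=4}
  after event 3 (t=8: SET max = -17): {count=44, max=-17}
  after event 4 (t=12: INC max by 1): {count=44, max=-16}
  after event 5 (t=21: SET max = 2): {count=44, max=2}
  after event 6 (t=29: INC count by 11): {count=55, max=2}
  after event 7 (t=34: INC total by 4): {count=55, max=2, total=4}
  after event 8 (t=40: SET max = 9): {count=55, max=9, total=4}

Answer: {count=55, max=9, total=4}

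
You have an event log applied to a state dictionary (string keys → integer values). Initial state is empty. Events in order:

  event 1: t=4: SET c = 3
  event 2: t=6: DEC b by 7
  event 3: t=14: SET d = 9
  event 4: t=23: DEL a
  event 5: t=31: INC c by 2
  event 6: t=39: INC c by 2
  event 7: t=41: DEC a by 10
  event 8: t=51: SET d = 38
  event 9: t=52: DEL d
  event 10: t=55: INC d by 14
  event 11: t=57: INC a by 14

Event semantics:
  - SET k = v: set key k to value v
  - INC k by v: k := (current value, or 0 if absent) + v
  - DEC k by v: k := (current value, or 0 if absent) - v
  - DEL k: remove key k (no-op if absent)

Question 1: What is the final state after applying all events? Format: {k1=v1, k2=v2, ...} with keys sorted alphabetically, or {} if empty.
  after event 1 (t=4: SET c = 3): {c=3}
  after event 2 (t=6: DEC b by 7): {b=-7, c=3}
  after event 3 (t=14: SET d = 9): {b=-7, c=3, d=9}
  after event 4 (t=23: DEL a): {b=-7, c=3, d=9}
  after event 5 (t=31: INC c by 2): {b=-7, c=5, d=9}
  after event 6 (t=39: INC c by 2): {b=-7, c=7, d=9}
  after event 7 (t=41: DEC a by 10): {a=-10, b=-7, c=7, d=9}
  after event 8 (t=51: SET d = 38): {a=-10, b=-7, c=7, d=38}
  after event 9 (t=52: DEL d): {a=-10, b=-7, c=7}
  after event 10 (t=55: INC d by 14): {a=-10, b=-7, c=7, d=14}
  after event 11 (t=57: INC a by 14): {a=4, b=-7, c=7, d=14}

Answer: {a=4, b=-7, c=7, d=14}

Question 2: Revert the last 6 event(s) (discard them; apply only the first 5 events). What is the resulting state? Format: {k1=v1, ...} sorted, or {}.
Answer: {b=-7, c=5, d=9}

Derivation:
Keep first 5 events (discard last 6):
  after event 1 (t=4: SET c = 3): {c=3}
  after event 2 (t=6: DEC b by 7): {b=-7, c=3}
  after event 3 (t=14: SET d = 9): {b=-7, c=3, d=9}
  after event 4 (t=23: DEL a): {b=-7, c=3, d=9}
  after event 5 (t=31: INC c by 2): {b=-7, c=5, d=9}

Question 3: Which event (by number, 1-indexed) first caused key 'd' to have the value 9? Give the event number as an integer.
Looking for first event where d becomes 9:
  event 3: d (absent) -> 9  <-- first match

Answer: 3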